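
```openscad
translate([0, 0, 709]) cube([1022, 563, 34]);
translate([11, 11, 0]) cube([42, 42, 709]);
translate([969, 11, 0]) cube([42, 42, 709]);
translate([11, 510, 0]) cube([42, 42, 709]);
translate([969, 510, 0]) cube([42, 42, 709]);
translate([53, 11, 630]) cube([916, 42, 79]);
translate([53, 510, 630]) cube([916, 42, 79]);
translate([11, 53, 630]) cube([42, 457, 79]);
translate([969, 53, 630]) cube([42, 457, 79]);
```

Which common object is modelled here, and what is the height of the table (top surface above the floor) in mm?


A table. The table height is 743 mm.

A 1022×563×34 slab sits at z = 709 on four 42 mm square posts — a table. The top surface is at 709 + 34 = 743 mm.


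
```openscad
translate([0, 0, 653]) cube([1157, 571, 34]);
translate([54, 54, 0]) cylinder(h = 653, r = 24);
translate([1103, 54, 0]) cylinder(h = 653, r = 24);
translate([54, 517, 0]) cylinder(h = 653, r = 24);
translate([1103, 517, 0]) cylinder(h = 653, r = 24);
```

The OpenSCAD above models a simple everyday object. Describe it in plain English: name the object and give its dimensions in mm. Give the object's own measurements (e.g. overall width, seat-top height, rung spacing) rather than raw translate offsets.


A rectangular dining table. The top is 1157×571×34 mm with its upper surface at z = 687 mm. It stands on four round legs of 48 mm diameter, each leg's bounding box inset 30 mm from the nearest pair of top edges, running from the floor to the underside of the top.


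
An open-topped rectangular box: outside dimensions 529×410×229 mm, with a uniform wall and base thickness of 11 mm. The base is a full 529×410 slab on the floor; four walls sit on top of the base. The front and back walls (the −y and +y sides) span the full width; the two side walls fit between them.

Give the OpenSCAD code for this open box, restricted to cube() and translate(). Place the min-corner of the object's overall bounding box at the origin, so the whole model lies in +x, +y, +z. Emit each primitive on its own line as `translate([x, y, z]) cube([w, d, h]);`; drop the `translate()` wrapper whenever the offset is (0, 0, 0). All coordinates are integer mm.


cube([529, 410, 11]);
translate([0, 0, 11]) cube([529, 11, 218]);
translate([0, 399, 11]) cube([529, 11, 218]);
translate([0, 11, 11]) cube([11, 388, 218]);
translate([518, 11, 11]) cube([11, 388, 218]);


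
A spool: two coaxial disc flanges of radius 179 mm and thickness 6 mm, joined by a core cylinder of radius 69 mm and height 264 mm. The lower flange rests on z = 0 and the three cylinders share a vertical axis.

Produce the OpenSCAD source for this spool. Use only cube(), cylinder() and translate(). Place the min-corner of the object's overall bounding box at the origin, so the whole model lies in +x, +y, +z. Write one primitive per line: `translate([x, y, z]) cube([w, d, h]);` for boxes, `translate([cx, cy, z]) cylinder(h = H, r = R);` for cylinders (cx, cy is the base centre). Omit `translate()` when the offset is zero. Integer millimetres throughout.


translate([179, 179, 0]) cylinder(h = 6, r = 179);
translate([179, 179, 6]) cylinder(h = 264, r = 69);
translate([179, 179, 270]) cylinder(h = 6, r = 179);


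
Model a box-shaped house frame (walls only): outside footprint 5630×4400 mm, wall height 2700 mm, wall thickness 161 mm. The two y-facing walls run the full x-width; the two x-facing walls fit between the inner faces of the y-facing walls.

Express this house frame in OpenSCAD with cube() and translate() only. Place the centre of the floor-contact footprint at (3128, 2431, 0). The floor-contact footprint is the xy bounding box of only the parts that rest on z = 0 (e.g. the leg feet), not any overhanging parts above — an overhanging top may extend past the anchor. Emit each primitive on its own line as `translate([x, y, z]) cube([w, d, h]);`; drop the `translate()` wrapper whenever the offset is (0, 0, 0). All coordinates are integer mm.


translate([313, 231, 0]) cube([5630, 161, 2700]);
translate([313, 4470, 0]) cube([5630, 161, 2700]);
translate([313, 392, 0]) cube([161, 4078, 2700]);
translate([5782, 392, 0]) cube([161, 4078, 2700]);


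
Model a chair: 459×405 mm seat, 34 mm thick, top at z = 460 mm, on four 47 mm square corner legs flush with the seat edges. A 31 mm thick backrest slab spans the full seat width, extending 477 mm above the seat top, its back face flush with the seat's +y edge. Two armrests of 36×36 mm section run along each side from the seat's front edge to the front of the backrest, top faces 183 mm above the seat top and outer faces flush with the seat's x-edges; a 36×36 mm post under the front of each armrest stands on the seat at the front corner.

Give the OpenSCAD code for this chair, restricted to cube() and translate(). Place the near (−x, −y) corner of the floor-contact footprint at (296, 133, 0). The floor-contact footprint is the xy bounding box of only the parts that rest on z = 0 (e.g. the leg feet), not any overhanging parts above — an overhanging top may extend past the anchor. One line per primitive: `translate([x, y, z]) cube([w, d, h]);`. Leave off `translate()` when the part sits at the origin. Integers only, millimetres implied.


// leg_h = 460 - 34 = 426
// arm post h = 183 - 36 = 147
translate([296, 133, 426]) cube([459, 405, 34]);
translate([296, 133, 0]) cube([47, 47, 426]);
translate([708, 133, 0]) cube([47, 47, 426]);
translate([296, 491, 0]) cube([47, 47, 426]);
translate([708, 491, 0]) cube([47, 47, 426]);
translate([296, 507, 460]) cube([459, 31, 477]);
translate([296, 133, 607]) cube([36, 374, 36]);
translate([719, 133, 607]) cube([36, 374, 36]);
translate([296, 133, 460]) cube([36, 36, 147]);
translate([719, 133, 460]) cube([36, 36, 147]);


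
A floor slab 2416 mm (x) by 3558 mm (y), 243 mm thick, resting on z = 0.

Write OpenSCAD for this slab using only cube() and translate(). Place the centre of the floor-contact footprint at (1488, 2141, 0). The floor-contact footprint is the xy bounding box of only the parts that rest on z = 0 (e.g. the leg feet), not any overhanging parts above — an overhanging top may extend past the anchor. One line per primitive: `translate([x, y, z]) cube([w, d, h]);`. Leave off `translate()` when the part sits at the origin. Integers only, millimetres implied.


translate([280, 362, 0]) cube([2416, 3558, 243]);


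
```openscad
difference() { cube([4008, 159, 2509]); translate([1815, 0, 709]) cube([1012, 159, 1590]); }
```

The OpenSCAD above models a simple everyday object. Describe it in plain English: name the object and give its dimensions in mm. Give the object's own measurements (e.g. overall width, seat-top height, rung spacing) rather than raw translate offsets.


A wall 4008 mm long (x), 159 mm thick (y), 2509 mm tall, with a rectangular window opening cut through it. The opening is 1012 mm wide and 1590 mm tall; its sill is at z = 709 mm and its near (−x) edge is 1815 mm from the wall's −x end. The opening passes through the full wall thickness.


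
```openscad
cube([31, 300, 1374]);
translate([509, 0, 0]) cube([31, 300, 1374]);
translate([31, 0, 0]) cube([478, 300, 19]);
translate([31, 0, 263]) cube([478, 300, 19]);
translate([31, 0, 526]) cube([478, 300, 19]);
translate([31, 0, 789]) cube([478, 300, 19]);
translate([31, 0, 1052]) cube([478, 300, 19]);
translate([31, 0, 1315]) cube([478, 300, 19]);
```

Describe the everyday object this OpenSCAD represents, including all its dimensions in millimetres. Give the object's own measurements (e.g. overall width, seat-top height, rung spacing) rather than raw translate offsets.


An open bookshelf. Two side panels, each 31 mm thick, 300 mm deep and 1374 mm tall, stand 540 mm apart (outside-to-outside). Between them sit 6 shelves, each 19 mm thick and 300 mm deep, spanning the full gap between the sides. The bottom shelf rests on the floor (its underside at z = 0) and the clear gap between one shelf's top and the next shelf's underside is 244 mm.


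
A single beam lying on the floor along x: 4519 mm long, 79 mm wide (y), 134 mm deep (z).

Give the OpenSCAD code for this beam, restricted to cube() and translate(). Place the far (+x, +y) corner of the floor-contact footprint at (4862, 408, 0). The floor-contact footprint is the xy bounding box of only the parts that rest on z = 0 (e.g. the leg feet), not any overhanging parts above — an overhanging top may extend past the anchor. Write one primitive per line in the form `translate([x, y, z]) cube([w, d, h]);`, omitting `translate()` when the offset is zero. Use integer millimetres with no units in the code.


translate([343, 329, 0]) cube([4519, 79, 134]);


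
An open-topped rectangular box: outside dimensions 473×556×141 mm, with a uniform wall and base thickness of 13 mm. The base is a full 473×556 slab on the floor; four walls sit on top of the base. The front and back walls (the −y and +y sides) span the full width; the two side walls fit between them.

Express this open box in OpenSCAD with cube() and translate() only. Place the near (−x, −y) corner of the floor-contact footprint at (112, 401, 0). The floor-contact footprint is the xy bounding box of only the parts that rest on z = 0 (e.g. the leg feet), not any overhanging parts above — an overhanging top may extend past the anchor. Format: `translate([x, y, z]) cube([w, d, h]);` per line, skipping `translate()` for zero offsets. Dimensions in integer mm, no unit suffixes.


translate([112, 401, 0]) cube([473, 556, 13]);
translate([112, 401, 13]) cube([473, 13, 128]);
translate([112, 944, 13]) cube([473, 13, 128]);
translate([112, 414, 13]) cube([13, 530, 128]);
translate([572, 414, 13]) cube([13, 530, 128]);


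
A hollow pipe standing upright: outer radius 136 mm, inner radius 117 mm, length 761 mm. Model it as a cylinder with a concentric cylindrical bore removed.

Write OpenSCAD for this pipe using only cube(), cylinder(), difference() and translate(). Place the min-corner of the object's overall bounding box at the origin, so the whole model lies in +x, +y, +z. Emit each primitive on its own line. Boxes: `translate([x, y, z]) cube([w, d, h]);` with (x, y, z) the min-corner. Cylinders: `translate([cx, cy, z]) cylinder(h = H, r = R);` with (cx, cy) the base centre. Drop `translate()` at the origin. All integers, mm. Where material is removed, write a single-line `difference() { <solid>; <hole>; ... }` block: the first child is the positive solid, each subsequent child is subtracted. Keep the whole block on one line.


difference() { translate([136, 136, 0]) cylinder(h = 761, r = 136); translate([136, 136, 0]) cylinder(h = 761, r = 117); }


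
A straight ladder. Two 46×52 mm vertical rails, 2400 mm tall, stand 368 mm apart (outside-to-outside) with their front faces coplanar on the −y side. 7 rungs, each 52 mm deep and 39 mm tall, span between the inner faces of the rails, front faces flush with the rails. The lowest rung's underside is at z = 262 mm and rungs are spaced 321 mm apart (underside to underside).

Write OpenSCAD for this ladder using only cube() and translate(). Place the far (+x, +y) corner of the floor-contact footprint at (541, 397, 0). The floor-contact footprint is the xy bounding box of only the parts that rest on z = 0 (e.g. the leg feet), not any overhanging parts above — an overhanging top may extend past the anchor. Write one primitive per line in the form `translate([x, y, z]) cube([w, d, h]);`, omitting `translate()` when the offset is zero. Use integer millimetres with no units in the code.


translate([173, 345, 0]) cube([46, 52, 2400]);
translate([495, 345, 0]) cube([46, 52, 2400]);
translate([219, 345, 262]) cube([276, 52, 39]);
translate([219, 345, 583]) cube([276, 52, 39]);
translate([219, 345, 904]) cube([276, 52, 39]);
translate([219, 345, 1225]) cube([276, 52, 39]);
translate([219, 345, 1546]) cube([276, 52, 39]);
translate([219, 345, 1867]) cube([276, 52, 39]);
translate([219, 345, 2188]) cube([276, 52, 39]);


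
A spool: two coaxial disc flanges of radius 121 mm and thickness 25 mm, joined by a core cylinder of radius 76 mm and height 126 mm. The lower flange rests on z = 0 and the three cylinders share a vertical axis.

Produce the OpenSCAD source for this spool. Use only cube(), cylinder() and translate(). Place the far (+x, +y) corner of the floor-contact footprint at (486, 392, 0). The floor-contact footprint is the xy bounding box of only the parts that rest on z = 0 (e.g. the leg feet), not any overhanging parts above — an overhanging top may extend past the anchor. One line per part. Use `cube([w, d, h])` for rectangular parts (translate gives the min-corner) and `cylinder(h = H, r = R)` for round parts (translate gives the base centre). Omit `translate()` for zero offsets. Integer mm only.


translate([365, 271, 0]) cylinder(h = 25, r = 121);
translate([365, 271, 25]) cylinder(h = 126, r = 76);
translate([365, 271, 151]) cylinder(h = 25, r = 121);


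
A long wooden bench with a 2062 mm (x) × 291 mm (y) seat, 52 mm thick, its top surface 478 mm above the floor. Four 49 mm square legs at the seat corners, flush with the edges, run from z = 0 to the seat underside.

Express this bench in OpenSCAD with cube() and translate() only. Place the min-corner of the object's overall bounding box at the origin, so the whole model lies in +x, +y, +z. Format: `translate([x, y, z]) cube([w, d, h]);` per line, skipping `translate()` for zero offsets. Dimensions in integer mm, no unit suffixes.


translate([0, 0, 426]) cube([2062, 291, 52]);
cube([49, 49, 426]);
translate([0, 242, 0]) cube([49, 49, 426]);
translate([2013, 0, 0]) cube([49, 49, 426]);
translate([2013, 242, 0]) cube([49, 49, 426]);


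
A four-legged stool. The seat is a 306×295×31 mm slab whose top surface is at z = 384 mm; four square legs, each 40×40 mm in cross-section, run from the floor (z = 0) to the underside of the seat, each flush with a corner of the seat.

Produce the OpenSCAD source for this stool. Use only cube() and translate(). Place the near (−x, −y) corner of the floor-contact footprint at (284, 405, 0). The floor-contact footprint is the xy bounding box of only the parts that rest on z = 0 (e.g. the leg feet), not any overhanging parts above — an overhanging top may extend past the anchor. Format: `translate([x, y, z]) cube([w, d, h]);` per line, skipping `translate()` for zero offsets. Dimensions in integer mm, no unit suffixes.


translate([284, 405, 353]) cube([306, 295, 31]);
translate([284, 405, 0]) cube([40, 40, 353]);
translate([550, 405, 0]) cube([40, 40, 353]);
translate([284, 660, 0]) cube([40, 40, 353]);
translate([550, 660, 0]) cube([40, 40, 353]);


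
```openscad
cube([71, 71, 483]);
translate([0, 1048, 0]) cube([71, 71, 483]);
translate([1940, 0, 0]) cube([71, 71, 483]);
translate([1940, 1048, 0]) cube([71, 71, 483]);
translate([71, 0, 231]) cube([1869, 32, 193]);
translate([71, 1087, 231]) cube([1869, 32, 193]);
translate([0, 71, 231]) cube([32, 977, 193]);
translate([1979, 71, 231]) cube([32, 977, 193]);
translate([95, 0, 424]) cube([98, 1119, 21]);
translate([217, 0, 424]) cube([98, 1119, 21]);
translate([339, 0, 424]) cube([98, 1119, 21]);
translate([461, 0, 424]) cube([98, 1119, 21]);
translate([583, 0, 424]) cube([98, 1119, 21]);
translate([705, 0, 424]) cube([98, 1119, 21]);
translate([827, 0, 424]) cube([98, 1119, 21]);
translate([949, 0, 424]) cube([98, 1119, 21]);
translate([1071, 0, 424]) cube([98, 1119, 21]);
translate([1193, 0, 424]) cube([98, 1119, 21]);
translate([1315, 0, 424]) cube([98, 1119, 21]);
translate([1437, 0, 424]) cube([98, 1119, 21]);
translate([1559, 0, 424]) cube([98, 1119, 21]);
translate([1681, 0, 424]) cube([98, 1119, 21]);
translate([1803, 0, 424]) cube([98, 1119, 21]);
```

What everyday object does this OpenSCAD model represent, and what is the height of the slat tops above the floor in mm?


A bed frame. The slat-top height is 445 mm.

Four posts, four rails, and a row of slats — a bed frame. Slats sit on the rails at z = 231 + 193 = 424; with slat thickness 21, the top is 445 mm.


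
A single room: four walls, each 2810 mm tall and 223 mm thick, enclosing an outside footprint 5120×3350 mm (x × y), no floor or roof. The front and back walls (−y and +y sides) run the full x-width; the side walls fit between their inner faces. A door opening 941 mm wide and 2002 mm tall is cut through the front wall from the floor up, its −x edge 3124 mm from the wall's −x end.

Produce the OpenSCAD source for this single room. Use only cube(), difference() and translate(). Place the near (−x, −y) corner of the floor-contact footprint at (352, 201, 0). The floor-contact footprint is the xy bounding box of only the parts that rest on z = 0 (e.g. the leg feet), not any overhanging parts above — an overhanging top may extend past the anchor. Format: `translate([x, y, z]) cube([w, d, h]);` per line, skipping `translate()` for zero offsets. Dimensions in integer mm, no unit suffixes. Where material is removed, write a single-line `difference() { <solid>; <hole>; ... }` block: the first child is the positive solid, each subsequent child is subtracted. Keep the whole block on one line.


difference() { translate([352, 201, 0]) cube([5120, 223, 2810]); translate([3476, 201, 0]) cube([941, 223, 2002]); }
translate([352, 3328, 0]) cube([5120, 223, 2810]);
translate([352, 424, 0]) cube([223, 2904, 2810]);
translate([5249, 424, 0]) cube([223, 2904, 2810]);


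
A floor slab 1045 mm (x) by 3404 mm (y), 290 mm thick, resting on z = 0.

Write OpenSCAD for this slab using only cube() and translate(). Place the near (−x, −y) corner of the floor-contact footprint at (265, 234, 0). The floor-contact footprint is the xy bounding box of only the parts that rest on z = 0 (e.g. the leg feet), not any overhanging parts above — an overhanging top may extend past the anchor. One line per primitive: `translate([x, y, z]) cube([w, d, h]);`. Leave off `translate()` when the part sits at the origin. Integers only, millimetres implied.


translate([265, 234, 0]) cube([1045, 3404, 290]);


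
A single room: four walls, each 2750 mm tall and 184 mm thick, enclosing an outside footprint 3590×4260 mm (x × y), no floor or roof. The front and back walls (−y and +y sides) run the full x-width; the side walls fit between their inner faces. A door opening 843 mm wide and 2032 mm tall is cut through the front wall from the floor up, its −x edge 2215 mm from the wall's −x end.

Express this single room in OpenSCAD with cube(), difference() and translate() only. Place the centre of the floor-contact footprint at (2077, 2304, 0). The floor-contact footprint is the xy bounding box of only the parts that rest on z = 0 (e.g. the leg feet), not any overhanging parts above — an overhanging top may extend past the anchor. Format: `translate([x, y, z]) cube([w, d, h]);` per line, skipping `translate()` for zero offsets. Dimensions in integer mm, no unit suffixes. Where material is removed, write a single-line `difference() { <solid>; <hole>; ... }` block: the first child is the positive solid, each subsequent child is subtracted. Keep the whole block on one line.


difference() { translate([282, 174, 0]) cube([3590, 184, 2750]); translate([2497, 174, 0]) cube([843, 184, 2032]); }
translate([282, 4250, 0]) cube([3590, 184, 2750]);
translate([282, 358, 0]) cube([184, 3892, 2750]);
translate([3688, 358, 0]) cube([184, 3892, 2750]);


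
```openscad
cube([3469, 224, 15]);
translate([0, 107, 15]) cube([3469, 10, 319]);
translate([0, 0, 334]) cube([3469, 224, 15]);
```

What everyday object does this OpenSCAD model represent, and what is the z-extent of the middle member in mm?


An I-beam. The web height is 319 mm.

Two wide flanges with a thin centred web — an I-beam. Overall 349 mm minus two 15 mm flanges gives a web of 349 − 2·15 = 319 mm.


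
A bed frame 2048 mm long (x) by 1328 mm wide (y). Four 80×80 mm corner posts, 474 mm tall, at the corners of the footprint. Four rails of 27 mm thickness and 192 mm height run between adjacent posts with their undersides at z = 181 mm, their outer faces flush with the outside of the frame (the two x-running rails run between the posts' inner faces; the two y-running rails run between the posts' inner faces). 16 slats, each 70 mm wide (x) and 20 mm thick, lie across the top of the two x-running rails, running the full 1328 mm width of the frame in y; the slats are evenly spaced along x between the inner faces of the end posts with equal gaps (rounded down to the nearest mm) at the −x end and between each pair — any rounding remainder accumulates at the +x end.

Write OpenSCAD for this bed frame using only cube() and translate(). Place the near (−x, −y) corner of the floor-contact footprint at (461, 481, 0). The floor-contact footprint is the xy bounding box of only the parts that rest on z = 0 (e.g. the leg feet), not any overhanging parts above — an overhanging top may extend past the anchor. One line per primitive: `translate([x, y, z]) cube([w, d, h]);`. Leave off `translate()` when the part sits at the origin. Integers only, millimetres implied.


translate([461, 481, 0]) cube([80, 80, 474]);
translate([461, 1729, 0]) cube([80, 80, 474]);
translate([2429, 481, 0]) cube([80, 80, 474]);
translate([2429, 1729, 0]) cube([80, 80, 474]);
translate([541, 481, 181]) cube([1888, 27, 192]);
translate([541, 1782, 181]) cube([1888, 27, 192]);
translate([461, 561, 181]) cube([27, 1168, 192]);
translate([2482, 561, 181]) cube([27, 1168, 192]);
translate([586, 481, 373]) cube([70, 1328, 20]);
translate([701, 481, 373]) cube([70, 1328, 20]);
translate([816, 481, 373]) cube([70, 1328, 20]);
translate([931, 481, 373]) cube([70, 1328, 20]);
translate([1046, 481, 373]) cube([70, 1328, 20]);
translate([1161, 481, 373]) cube([70, 1328, 20]);
translate([1276, 481, 373]) cube([70, 1328, 20]);
translate([1391, 481, 373]) cube([70, 1328, 20]);
translate([1506, 481, 373]) cube([70, 1328, 20]);
translate([1621, 481, 373]) cube([70, 1328, 20]);
translate([1736, 481, 373]) cube([70, 1328, 20]);
translate([1851, 481, 373]) cube([70, 1328, 20]);
translate([1966, 481, 373]) cube([70, 1328, 20]);
translate([2081, 481, 373]) cube([70, 1328, 20]);
translate([2196, 481, 373]) cube([70, 1328, 20]);
translate([2311, 481, 373]) cube([70, 1328, 20]);


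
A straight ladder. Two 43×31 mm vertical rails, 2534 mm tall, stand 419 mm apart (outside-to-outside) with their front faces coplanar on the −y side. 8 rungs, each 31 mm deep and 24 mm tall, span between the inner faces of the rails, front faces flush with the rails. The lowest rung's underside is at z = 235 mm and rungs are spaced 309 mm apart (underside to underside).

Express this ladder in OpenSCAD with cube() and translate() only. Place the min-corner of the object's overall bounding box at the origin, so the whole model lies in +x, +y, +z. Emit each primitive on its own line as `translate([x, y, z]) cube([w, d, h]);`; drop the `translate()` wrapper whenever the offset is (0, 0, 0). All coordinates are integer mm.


cube([43, 31, 2534]);
translate([376, 0, 0]) cube([43, 31, 2534]);
translate([43, 0, 235]) cube([333, 31, 24]);
translate([43, 0, 544]) cube([333, 31, 24]);
translate([43, 0, 853]) cube([333, 31, 24]);
translate([43, 0, 1162]) cube([333, 31, 24]);
translate([43, 0, 1471]) cube([333, 31, 24]);
translate([43, 0, 1780]) cube([333, 31, 24]);
translate([43, 0, 2089]) cube([333, 31, 24]);
translate([43, 0, 2398]) cube([333, 31, 24]);


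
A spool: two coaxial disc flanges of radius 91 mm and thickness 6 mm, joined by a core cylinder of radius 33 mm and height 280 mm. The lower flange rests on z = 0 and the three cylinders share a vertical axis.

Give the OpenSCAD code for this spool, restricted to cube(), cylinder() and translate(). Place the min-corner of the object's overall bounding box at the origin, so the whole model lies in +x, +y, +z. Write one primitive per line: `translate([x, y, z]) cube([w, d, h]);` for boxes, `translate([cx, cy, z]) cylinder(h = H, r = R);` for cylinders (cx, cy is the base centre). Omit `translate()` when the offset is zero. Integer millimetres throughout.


translate([91, 91, 0]) cylinder(h = 6, r = 91);
translate([91, 91, 6]) cylinder(h = 280, r = 33);
translate([91, 91, 286]) cylinder(h = 6, r = 91);


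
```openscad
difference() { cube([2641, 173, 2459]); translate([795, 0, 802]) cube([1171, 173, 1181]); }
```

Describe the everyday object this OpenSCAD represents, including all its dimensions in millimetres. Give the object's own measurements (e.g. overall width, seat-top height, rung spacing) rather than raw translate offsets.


A wall 2641 mm long (x), 173 mm thick (y), 2459 mm tall, with a rectangular window opening cut through it. The opening is 1171 mm wide and 1181 mm tall; its sill is at z = 802 mm and its near (−x) edge is 795 mm from the wall's −x end. The opening passes through the full wall thickness.


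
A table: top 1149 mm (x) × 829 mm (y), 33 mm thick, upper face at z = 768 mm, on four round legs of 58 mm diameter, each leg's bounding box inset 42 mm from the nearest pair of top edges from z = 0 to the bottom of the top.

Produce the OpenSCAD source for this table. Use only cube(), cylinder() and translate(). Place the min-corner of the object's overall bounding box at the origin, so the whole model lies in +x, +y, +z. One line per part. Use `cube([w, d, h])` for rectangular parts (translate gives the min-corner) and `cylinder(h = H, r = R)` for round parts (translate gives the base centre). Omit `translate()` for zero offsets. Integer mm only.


translate([0, 0, 735]) cube([1149, 829, 33]);
translate([71, 71, 0]) cylinder(h = 735, r = 29);
translate([1078, 71, 0]) cylinder(h = 735, r = 29);
translate([71, 758, 0]) cylinder(h = 735, r = 29);
translate([1078, 758, 0]) cylinder(h = 735, r = 29);


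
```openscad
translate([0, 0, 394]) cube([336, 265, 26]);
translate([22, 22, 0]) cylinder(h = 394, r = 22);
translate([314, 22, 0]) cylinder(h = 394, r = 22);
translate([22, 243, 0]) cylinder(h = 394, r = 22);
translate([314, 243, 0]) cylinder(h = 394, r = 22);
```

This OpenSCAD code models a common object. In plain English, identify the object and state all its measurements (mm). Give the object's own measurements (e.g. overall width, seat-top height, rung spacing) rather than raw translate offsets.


A four-legged stool. The seat is a 336×265×26 mm slab whose top surface is at z = 420 mm; four round legs, each 44 mm in diameter, run from the floor (z = 0) to the underside of the seat, each leg's axis is inset half a diameter from the nearest pair of seat edges (so the leg's bounding box is flush with the corner).


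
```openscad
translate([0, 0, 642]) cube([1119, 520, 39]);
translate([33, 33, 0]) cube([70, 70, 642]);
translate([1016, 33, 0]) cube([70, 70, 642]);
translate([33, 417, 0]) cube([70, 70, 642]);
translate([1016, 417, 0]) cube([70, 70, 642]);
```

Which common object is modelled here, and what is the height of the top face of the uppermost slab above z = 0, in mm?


A table. The table height is 681 mm.

A 1119×520×39 slab sits at z = 642 on four 70 mm square posts — a table. The top surface is at 642 + 39 = 681 mm.


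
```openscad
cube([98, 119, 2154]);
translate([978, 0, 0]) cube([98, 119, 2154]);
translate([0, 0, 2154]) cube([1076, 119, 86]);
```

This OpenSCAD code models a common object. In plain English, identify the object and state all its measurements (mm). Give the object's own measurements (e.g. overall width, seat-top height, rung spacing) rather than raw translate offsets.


A door frame. The clear opening is 880 mm wide and 2154 mm high. Two 98 mm wide jambs, 119 mm deep, stand either side of the opening from the floor to the top of the opening. A 86 mm thick head sits across the top of both jambs, spanning the full outside width of the frame.


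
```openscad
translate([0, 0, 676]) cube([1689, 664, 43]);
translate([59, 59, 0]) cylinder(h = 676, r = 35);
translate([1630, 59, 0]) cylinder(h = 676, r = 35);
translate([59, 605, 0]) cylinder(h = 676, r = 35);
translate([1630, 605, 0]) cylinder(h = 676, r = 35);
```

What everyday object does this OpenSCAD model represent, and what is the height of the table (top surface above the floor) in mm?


A table. The table height is 719 mm.

A 1689×664×43 slab sits at z = 676 on four Ø70 mm round legs — a table. The top surface is at 676 + 43 = 719 mm.


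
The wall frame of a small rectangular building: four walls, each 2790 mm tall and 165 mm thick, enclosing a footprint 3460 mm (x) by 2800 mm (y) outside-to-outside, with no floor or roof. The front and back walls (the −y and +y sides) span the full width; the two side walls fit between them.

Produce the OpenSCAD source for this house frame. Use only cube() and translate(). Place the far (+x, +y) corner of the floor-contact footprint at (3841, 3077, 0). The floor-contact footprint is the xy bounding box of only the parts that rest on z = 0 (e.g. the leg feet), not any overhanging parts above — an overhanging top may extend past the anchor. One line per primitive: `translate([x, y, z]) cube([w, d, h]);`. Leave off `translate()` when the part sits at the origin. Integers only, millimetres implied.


translate([381, 277, 0]) cube([3460, 165, 2790]);
translate([381, 2912, 0]) cube([3460, 165, 2790]);
translate([381, 442, 0]) cube([165, 2470, 2790]);
translate([3676, 442, 0]) cube([165, 2470, 2790]);


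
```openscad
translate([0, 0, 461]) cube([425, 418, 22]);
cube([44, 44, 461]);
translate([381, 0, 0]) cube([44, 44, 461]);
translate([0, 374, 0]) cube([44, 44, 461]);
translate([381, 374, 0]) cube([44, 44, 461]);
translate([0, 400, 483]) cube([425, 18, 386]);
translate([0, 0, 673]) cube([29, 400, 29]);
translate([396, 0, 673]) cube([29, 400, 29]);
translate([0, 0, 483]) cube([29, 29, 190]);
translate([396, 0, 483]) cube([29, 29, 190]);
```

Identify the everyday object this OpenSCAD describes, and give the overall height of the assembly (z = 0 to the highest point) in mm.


A chair. The overall height is 869 mm.

A slab on four corner posts with a tall panel at the back — a chair. The seat slab sits at z = 461 with thickness 22, and the 386 mm backrest starts at the seat top, so the overall height is 461 + 22 + 386 = 869 mm.


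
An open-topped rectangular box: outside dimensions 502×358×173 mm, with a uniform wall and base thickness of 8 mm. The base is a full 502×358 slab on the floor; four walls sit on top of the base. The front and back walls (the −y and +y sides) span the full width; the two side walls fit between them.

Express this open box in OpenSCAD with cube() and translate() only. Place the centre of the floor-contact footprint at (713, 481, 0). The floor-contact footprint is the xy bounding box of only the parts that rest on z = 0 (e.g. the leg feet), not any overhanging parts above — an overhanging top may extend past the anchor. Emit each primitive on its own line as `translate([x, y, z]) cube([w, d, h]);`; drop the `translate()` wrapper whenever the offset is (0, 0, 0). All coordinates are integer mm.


translate([462, 302, 0]) cube([502, 358, 8]);
translate([462, 302, 8]) cube([502, 8, 165]);
translate([462, 652, 8]) cube([502, 8, 165]);
translate([462, 310, 8]) cube([8, 342, 165]);
translate([956, 310, 8]) cube([8, 342, 165]);


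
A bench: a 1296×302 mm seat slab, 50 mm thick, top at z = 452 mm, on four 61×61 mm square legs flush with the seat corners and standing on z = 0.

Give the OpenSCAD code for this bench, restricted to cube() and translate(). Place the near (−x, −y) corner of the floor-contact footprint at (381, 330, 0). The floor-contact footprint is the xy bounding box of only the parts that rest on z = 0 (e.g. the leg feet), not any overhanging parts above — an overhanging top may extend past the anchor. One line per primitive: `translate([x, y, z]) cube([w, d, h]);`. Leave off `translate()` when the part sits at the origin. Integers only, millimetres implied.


translate([381, 330, 402]) cube([1296, 302, 50]);
translate([381, 330, 0]) cube([61, 61, 402]);
translate([381, 571, 0]) cube([61, 61, 402]);
translate([1616, 330, 0]) cube([61, 61, 402]);
translate([1616, 571, 0]) cube([61, 61, 402]);


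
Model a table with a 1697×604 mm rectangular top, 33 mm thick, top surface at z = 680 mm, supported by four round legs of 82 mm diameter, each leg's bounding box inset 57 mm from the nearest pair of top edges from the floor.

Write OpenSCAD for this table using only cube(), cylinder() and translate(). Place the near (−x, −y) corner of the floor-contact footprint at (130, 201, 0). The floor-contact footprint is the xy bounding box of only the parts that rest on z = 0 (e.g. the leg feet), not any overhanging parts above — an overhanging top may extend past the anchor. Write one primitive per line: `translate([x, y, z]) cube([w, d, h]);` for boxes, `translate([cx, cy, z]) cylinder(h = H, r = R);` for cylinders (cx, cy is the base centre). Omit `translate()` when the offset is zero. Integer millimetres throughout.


translate([73, 144, 647]) cube([1697, 604, 33]);
translate([171, 242, 0]) cylinder(h = 647, r = 41);
translate([1672, 242, 0]) cylinder(h = 647, r = 41);
translate([171, 650, 0]) cylinder(h = 647, r = 41);
translate([1672, 650, 0]) cylinder(h = 647, r = 41);


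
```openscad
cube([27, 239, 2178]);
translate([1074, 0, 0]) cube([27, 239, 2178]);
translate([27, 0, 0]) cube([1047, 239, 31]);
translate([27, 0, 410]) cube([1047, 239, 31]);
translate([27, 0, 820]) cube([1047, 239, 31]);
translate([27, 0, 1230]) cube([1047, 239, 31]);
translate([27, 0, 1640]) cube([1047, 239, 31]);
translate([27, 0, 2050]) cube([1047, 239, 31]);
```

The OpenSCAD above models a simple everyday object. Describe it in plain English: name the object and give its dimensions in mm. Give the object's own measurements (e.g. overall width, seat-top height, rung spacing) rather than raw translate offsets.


An open bookshelf. Two side panels, each 27 mm thick, 239 mm deep and 2178 mm tall, stand 1101 mm apart (outside-to-outside). Between them sit 6 shelves, each 31 mm thick and 239 mm deep, spanning the full gap between the sides. The bottom shelf rests on the floor (its underside at z = 0) and the clear gap between one shelf's top and the next shelf's underside is 379 mm.


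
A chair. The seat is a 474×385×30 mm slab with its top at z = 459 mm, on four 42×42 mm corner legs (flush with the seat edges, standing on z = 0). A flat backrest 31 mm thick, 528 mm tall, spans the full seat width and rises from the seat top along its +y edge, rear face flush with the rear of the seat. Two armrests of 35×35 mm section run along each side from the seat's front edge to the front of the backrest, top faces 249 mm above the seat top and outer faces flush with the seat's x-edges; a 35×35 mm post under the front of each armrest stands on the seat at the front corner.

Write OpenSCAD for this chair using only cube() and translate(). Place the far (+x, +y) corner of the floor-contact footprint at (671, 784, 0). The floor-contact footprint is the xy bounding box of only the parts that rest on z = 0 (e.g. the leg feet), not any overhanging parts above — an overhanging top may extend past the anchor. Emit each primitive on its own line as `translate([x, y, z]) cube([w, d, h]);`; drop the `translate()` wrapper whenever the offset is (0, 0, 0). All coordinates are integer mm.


translate([197, 399, 429]) cube([474, 385, 30]);
translate([197, 399, 0]) cube([42, 42, 429]);
translate([629, 399, 0]) cube([42, 42, 429]);
translate([197, 742, 0]) cube([42, 42, 429]);
translate([629, 742, 0]) cube([42, 42, 429]);
translate([197, 753, 459]) cube([474, 31, 528]);
translate([197, 399, 673]) cube([35, 354, 35]);
translate([636, 399, 673]) cube([35, 354, 35]);
translate([197, 399, 459]) cube([35, 35, 214]);
translate([636, 399, 459]) cube([35, 35, 214]);


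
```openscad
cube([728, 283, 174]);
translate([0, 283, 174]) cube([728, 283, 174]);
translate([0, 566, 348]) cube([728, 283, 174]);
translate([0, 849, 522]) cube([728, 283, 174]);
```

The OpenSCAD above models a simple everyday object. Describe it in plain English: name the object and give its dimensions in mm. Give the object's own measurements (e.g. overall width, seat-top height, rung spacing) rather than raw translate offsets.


A straight staircase of 4 solid steps. Each step is 728 mm wide (x), 283 mm deep (y, the going) and 174 mm tall (the rise). The first step rests on the floor; each subsequent step sits one going further in +y and one rise higher in +z, directly behind and above the previous step with no overlap.


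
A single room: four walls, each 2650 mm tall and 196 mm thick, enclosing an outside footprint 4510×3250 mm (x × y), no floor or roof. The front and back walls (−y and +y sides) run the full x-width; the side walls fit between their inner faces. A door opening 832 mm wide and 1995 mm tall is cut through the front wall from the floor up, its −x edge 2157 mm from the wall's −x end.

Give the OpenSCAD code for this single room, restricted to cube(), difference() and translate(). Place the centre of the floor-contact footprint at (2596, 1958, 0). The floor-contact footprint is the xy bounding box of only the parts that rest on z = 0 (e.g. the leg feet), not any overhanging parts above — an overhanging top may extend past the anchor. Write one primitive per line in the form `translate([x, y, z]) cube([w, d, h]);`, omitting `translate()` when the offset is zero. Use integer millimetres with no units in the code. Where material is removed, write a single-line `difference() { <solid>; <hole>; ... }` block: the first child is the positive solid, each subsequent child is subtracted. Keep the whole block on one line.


difference() { translate([341, 333, 0]) cube([4510, 196, 2650]); translate([2498, 333, 0]) cube([832, 196, 1995]); }
translate([341, 3387, 0]) cube([4510, 196, 2650]);
translate([341, 529, 0]) cube([196, 2858, 2650]);
translate([4655, 529, 0]) cube([196, 2858, 2650]);


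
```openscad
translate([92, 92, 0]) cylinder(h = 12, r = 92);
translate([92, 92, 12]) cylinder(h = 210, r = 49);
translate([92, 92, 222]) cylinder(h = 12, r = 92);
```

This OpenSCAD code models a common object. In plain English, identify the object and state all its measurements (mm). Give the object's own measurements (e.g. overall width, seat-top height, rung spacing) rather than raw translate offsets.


A spool: two coaxial disc flanges of radius 92 mm and thickness 12 mm, joined by a core cylinder of radius 49 mm and height 210 mm. The lower flange rests on z = 0 and the three cylinders share a vertical axis.


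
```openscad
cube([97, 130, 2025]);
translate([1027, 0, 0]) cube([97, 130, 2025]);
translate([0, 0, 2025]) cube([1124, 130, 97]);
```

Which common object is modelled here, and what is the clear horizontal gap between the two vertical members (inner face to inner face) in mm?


A door frame. The clear opening width is 930 mm.

Two 2025 mm tall posts with a header on top — a door frame. The left jamb is 97 mm wide at x = 0; the right jamb starts at x = 1027. The clear opening is 1027 − 97 = 930 mm.


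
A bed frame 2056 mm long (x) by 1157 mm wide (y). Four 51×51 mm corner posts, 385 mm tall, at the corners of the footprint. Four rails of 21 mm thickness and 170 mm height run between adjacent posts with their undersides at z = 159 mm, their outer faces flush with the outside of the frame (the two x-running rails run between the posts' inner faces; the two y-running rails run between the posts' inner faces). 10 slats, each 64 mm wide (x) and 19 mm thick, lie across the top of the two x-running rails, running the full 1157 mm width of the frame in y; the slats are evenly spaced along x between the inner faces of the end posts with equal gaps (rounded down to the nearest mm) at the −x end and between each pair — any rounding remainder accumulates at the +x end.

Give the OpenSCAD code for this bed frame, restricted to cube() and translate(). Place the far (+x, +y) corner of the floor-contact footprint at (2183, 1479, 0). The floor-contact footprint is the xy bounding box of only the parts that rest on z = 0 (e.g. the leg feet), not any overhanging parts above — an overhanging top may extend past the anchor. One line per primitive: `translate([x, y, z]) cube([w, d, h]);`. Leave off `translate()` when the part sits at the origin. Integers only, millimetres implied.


// slat z = rail_z + rail_h = 159 + 170 = 329
// slat gap = ⌊(1954 − 10·64) / 11⌋ = 119
translate([127, 322, 0]) cube([51, 51, 385]);
translate([127, 1428, 0]) cube([51, 51, 385]);
translate([2132, 322, 0]) cube([51, 51, 385]);
translate([2132, 1428, 0]) cube([51, 51, 385]);
translate([178, 322, 159]) cube([1954, 21, 170]);
translate([178, 1458, 159]) cube([1954, 21, 170]);
translate([127, 373, 159]) cube([21, 1055, 170]);
translate([2162, 373, 159]) cube([21, 1055, 170]);
translate([297, 322, 329]) cube([64, 1157, 19]);
translate([480, 322, 329]) cube([64, 1157, 19]);
translate([663, 322, 329]) cube([64, 1157, 19]);
translate([846, 322, 329]) cube([64, 1157, 19]);
translate([1029, 322, 329]) cube([64, 1157, 19]);
translate([1212, 322, 329]) cube([64, 1157, 19]);
translate([1395, 322, 329]) cube([64, 1157, 19]);
translate([1578, 322, 329]) cube([64, 1157, 19]);
translate([1761, 322, 329]) cube([64, 1157, 19]);
translate([1944, 322, 329]) cube([64, 1157, 19]);
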